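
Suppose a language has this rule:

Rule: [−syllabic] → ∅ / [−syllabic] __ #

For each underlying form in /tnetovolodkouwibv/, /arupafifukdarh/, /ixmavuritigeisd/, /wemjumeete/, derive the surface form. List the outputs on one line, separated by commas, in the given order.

/tnetovolodkouwibv/: /v/ is the second consonant of a word-final cluster /bv/, so it deletes. → [tnetovolodkouwib].
/arupafifukdarh/: /h/ is the second consonant of a word-final cluster /rh/, so it deletes. → [arupafifukdar].
/ixmavuritigeisd/: /d/ is the second consonant of a word-final cluster /sd/, so it deletes. → [ixmavuritigeis].
/wemjumeete/: the rule's environment is not met; surfaces unchanged as [wemjumeete].

tnetovolodkouwib, arupafifukdar, ixmavuritigeis, wemjumeete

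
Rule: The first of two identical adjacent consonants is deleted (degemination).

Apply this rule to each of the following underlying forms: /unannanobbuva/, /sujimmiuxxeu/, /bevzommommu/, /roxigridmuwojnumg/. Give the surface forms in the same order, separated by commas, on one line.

/unannanobbuva/: /nn/ is a geminate; the first /n/ deletes. /bb/ is a geminate; the first /b/ deletes. → [unananobuva].
/sujimmiuxxeu/: /mm/ is a geminate; the first /m/ deletes. /xx/ is a geminate; the first /x/ deletes. → [sujimiuxeu].
/bevzommommu/: /mm/ is a geminate; the first /m/ deletes. /mm/ is a geminate; the first /m/ deletes. → [bevzomomu].
/roxigridmuwojnumg/: the rule's environment is not met; surfaces unchanged as [roxigridmuwojnumg].

unananobuva, sujimiuxeu, bevzomomu, roxigridmuwojnumg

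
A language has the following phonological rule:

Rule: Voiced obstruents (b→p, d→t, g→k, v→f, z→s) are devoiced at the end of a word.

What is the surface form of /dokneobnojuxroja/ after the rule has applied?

dokneobnojuxroja

No segment of /dokneobnojuxroja/ meets the structural description of the rule, so the form surfaces unchanged.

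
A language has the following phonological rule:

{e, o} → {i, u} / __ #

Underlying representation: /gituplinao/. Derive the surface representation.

gituplinau

/o/ is a mid vowel in word-final position, so it raises to [u].
Surface form: [gituplinau].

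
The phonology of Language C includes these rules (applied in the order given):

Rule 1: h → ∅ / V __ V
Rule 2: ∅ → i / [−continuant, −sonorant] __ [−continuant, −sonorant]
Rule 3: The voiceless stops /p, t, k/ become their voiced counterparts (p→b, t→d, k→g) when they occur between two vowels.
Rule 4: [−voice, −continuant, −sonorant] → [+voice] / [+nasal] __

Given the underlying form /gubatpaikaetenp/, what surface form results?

Rule 1 (intervocalic h-deletion): no segment meets the environment; /gubatpaikaetenp/ is unchanged.
Rule 2 (stop-cluster i-epenthesis): /t/ and /p/ form a stop–stop cluster, so [i] is inserted between them. /gubatpaikaetenp/ → gubatipaikaetenp.
Rule 3 (intervocalic voicing): /t/ is a voiceless stop between vowels /a/ and /i/, so it voices to [d]. /p/ is a voiceless stop between vowels /i/ and /a/, so it voices to [b]. /k/ is a voiceless stop between vowels /i/ and /a/, so it voices to [g]. /t/ is a voiceless stop between vowels /e/ and /e/, so it voices to [d]. /gubatipaikaetenp/ → gubadibaigaedenp.
Rule 4 (post-nasal voicing): /p/ is a voiceless stop immediately after the nasal /n/, so it voices to [b]. /gubadibaigaedenp/ → gubadibaigaedenb.

gubadibaigaedenb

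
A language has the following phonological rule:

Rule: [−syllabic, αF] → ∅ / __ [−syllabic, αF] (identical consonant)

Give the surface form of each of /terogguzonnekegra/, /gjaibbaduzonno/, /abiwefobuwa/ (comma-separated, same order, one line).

teroguzonekegra, gjaibaduzono, abiwefobuwa

/terogguzonnekegra/: /gg/ is a geminate; the first /g/ deletes. /nn/ is a geminate; the first /n/ deletes. → [teroguzonekegra].
/gjaibbaduzonno/: /bb/ is a geminate; the first /b/ deletes. /nn/ is a geminate; the first /n/ deletes. → [gjaibaduzono].
/abiwefobuwa/: the rule's environment is not met; surfaces unchanged as [abiwefobuwa].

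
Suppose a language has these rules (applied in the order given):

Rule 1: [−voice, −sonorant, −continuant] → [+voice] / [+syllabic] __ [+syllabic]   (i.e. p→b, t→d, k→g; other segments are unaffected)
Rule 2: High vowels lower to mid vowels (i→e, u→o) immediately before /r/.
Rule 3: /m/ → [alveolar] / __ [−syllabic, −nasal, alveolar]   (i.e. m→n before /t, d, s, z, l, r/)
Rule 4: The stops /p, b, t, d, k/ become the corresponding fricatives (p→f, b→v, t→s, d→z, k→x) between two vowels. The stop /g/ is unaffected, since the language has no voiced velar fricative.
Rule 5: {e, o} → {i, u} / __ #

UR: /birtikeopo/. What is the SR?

bertigeovu

Rule 1 (intervocalic voicing): /k/ is a voiceless stop between vowels /i/ and /e/, so it voices to [g]. /p/ is a voiceless stop between vowels /o/ and /o/, so it voices to [b]. /birtikeopo/ → birtigeobo.
Rule 2 (pre-rhotic lowering): /i/ is a high vowel immediately before /r/, so it lowers to [e]. /birtigeobo/ → bertigeobo.
Rule 3 (nasal place assimilation): no segment meets the environment; /bertigeobo/ is unchanged.
Rule 4 (intervocalic spirantization): /b/ is a stop between vowels /o/ and /o/, so it spirantizes to the fricative [v]. /bertigeobo/ → bertigeovo.
Rule 5 (final vowel raising): /o/ is a mid vowel in word-final position, so it raises to [u]. /bertigeovo/ → bertigeovu.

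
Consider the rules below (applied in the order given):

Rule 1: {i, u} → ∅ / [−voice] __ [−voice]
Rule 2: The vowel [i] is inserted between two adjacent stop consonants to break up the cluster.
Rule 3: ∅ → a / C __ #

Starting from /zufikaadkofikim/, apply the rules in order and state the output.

Rule 1 (high vowel syncope): /i/ is a high vowel flanked by voiceless consonants /f/ and /k/, so it deletes. /i/ is a high vowel flanked by voiceless consonants /f/ and /k/, so it deletes. /zufikaadkofikim/ → zufkaadkofkim.
Rule 2 (stop-cluster i-epenthesis): /d/ and /k/ form a stop–stop cluster, so [i] is inserted between them. /zufkaadkofkim/ → zufkaadikofkim.
Rule 3 (final a-epenthesis): the form ends in the consonant /m/, so [a] is inserted word-finally. /zufkaadikofkim/ → zufkaadikofkima.

zufkaadikofkima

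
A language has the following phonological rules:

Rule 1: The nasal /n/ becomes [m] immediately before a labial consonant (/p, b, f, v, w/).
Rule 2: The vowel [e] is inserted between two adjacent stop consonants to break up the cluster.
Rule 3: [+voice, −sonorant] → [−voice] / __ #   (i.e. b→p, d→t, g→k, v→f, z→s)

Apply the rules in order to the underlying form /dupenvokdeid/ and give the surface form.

Rule 1 (nasal place assimilation): /n/ precedes the labial consonant /v/, so it assimilates in place to [m]. /dupenvokdeid/ → dupemvokdeid.
Rule 2 (stop-cluster e-epenthesis): /k/ and /d/ form a stop–stop cluster, so [e] is inserted between them. /dupemvokdeid/ → dupemvokedeid.
Rule 3 (final devoicing): /d/ is a voiced obstruent in word-final position, so it devoices to [t]. /dupemvokedeid/ → dupemvokedeit.

dupemvokedeit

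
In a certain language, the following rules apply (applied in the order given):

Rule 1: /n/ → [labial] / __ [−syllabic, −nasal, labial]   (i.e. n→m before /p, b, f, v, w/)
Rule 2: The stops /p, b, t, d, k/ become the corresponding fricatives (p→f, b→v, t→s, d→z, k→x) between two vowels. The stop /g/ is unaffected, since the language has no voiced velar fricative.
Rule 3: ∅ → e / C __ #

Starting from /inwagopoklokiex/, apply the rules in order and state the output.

Rule 1 (nasal place assimilation): /n/ precedes the labial consonant /w/, so it assimilates in place to [m]. /inwagopoklokiex/ → imwagopoklokiex.
Rule 2 (intervocalic spirantization): /p/ is a stop between vowels /o/ and /o/, so it spirantizes to the fricative [f]. /k/ is a stop between vowels /o/ and /i/, so it spirantizes to the fricative [x]. /imwagopoklokiex/ → imwagofokloxiex.
Rule 3 (final e-epenthesis): the form ends in the consonant /x/, so [e] is inserted word-finally. /imwagofokloxiex/ → imwagofokloxiexe.

imwagofokloxiexe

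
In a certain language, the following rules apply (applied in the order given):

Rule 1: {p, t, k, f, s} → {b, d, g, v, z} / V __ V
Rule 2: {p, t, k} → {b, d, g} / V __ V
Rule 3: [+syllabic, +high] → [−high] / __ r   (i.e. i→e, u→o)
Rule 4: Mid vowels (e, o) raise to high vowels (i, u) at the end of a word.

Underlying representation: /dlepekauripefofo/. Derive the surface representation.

dlebegaoribevovu

Rule 1 (intervocalic voicing): /p/ is a voiceless obstruent between vowels /e/ and /e/, so it voices to [b]. /k/ is a voiceless obstruent between vowels /e/ and /a/, so it voices to [g]. /p/ is a voiceless obstruent between vowels /i/ and /e/, so it voices to [b]. /f/ is a voiceless obstruent between vowels /e/ and /o/, so it voices to [v]. /f/ is a voiceless obstruent between vowels /o/ and /o/, so it voices to [v]. /dlepekauripefofo/ → dlebegauribevovo.
Rule 2 (intervocalic voicing): no segment meets the environment; /dlebegauribevovo/ is unchanged.
Rule 3 (pre-rhotic lowering): /u/ is a high vowel immediately before /r/, so it lowers to [o]. /dlebegauribevovo/ → dlebegaoribevovo.
Rule 4 (final vowel raising): /o/ is a mid vowel in word-final position, so it raises to [u]. /dlebegaoribevovo/ → dlebegaoribevovu.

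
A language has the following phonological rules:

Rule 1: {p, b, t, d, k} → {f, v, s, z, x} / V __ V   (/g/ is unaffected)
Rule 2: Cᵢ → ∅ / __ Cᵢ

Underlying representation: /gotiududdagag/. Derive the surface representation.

gosiuzudagag

Rule 1 (intervocalic spirantization): /t/ is a stop between vowels /o/ and /i/, so it spirantizes to the fricative [s]. /d/ is a stop between vowels /u/ and /u/, so it spirantizes to the fricative [z]. /gotiududdagag/ → gosiuzuddagag.
Rule 2 (degemination): /dd/ is a geminate; the first /d/ deletes. /gosiuzuddagag/ → gosiuzudagag.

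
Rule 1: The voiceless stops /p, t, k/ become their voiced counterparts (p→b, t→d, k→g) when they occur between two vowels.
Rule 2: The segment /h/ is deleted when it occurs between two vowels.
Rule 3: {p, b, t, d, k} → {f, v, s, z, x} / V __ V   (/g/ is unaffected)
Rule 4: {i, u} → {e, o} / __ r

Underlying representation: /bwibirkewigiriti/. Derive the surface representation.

Rule 1 (intervocalic voicing): /t/ is a voiceless stop between vowels /i/ and /i/, so it voices to [d]. /bwibirkewigiriti/ → bwibirkewigiridi.
Rule 2 (intervocalic h-deletion): no segment meets the environment; /bwibirkewigiridi/ is unchanged.
Rule 3 (intervocalic spirantization): /b/ is a stop between vowels /i/ and /i/, so it spirantizes to the fricative [v]. /d/ is a stop between vowels /i/ and /i/, so it spirantizes to the fricative [z]. /bwibirkewigiridi/ → bwivirkewigirizi.
Rule 4 (pre-rhotic lowering): /i/ is a high vowel immediately before /r/, so it lowers to [e]. /i/ is a high vowel immediately before /r/, so it lowers to [e]. /bwivirkewigirizi/ → bwiverkewigerizi.

bwiverkewigerizi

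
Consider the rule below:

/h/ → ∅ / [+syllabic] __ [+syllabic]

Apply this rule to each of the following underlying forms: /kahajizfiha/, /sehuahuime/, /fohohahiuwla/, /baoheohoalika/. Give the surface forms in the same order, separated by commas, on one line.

/kahajizfiha/: /h/ occurs between vowels /a/ and /a/, so it deletes. /h/ occurs between vowels /i/ and /a/, so it deletes. → [kaajizfia].
/sehuahuime/: /h/ occurs between vowels /e/ and /u/, so it deletes. /h/ occurs between vowels /a/ and /u/, so it deletes. → [seuauime].
/fohohahiuwla/: /h/ occurs between vowels /o/ and /o/, so it deletes. /h/ occurs between vowels /o/ and /a/, so it deletes. /h/ occurs between vowels /a/ and /i/, so it deletes. → [fooaiuwla].
/baoheohoalika/: /h/ occurs between vowels /o/ and /e/, so it deletes. /h/ occurs between vowels /o/ and /o/, so it deletes. → [baoeooalika].

kaajizfia, seuauime, fooaiuwla, baoeooalika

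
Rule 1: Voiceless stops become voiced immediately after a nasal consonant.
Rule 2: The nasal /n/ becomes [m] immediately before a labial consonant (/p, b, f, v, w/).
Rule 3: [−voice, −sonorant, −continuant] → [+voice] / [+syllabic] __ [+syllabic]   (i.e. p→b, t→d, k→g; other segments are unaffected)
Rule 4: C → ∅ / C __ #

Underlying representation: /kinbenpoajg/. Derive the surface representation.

kimbemboaj

Rule 1 (post-nasal voicing): /p/ is a voiceless stop immediately after the nasal /n/, so it voices to [b]. /kinbenpoajg/ → kinbenboajg.
Rule 2 (nasal place assimilation): /n/ precedes the labial consonant /b/, so it assimilates in place to [m]. /n/ precedes the labial consonant /b/, so it assimilates in place to [m]. /kinbenboajg/ → kimbemboajg.
Rule 3 (intervocalic voicing): no segment meets the environment; /kimbemboajg/ is unchanged.
Rule 4 (final cluster simplification): /g/ is the second consonant of a word-final cluster /jg/, so it deletes. /kimbemboajg/ → kimbemboaj.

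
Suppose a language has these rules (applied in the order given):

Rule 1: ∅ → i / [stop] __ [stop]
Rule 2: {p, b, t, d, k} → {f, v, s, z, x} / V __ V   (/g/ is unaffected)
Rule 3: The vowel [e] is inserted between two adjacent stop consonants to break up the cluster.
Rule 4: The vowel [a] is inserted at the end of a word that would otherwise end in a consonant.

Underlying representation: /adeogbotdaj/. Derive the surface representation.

azeogivosizaja

Rule 1 (stop-cluster i-epenthesis): /g/ and /b/ form a stop–stop cluster, so [i] is inserted between them. /t/ and /d/ form a stop–stop cluster, so [i] is inserted between them. /adeogbotdaj/ → adeogibotidaj.
Rule 2 (intervocalic spirantization): /d/ is a stop between vowels /a/ and /e/, so it spirantizes to the fricative [z]. /b/ is a stop between vowels /i/ and /o/, so it spirantizes to the fricative [v]. /t/ is a stop between vowels /o/ and /i/, so it spirantizes to the fricative [s]. /d/ is a stop between vowels /i/ and /a/, so it spirantizes to the fricative [z]. /adeogibotidaj/ → azeogivosizaj.
Rule 3 (stop-cluster e-epenthesis): no segment meets the environment; /azeogivosizaj/ is unchanged.
Rule 4 (final a-epenthesis): the form ends in the consonant /j/, so [a] is inserted word-finally. /azeogivosizaj/ → azeogivosizaja.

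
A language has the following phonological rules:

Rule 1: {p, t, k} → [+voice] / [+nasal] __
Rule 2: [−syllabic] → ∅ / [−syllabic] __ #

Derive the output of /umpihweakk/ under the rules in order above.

umbihweak

Rule 1 (post-nasal voicing): /p/ is a voiceless stop immediately after the nasal /m/, so it voices to [b]. /umpihweakk/ → umbihweakk.
Rule 2 (final cluster simplification): /k/ is the second consonant of a word-final cluster /kk/, so it deletes. /umbihweakk/ → umbihweak.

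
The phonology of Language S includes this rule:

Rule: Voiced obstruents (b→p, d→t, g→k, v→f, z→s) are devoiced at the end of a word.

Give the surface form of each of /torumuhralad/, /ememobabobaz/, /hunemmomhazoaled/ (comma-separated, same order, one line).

torumuhralat, ememobabobas, hunemmomhazoalet

/torumuhralad/: /d/ is a voiced obstruent in word-final position, so it devoices to [t]. → [torumuhralat].
/ememobabobaz/: /z/ is a voiced obstruent in word-final position, so it devoices to [s]. → [ememobabobas].
/hunemmomhazoaled/: /d/ is a voiced obstruent in word-final position, so it devoices to [t]. → [hunemmomhazoalet].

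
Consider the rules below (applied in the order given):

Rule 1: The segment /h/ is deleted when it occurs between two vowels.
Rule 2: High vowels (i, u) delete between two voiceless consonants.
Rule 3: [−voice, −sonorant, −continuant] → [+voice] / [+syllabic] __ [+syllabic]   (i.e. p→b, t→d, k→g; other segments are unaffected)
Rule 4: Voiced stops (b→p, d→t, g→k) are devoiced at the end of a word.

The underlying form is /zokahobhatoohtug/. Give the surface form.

zogaobhadoohtuk

Rule 1 (intervocalic h-deletion): /h/ occurs between vowels /a/ and /o/, so it deletes. /zokahobhatoohtug/ → zokaobhatoohtug.
Rule 2 (high vowel syncope): no segment meets the environment; /zokaobhatoohtug/ is unchanged.
Rule 3 (intervocalic voicing): /k/ is a voiceless stop between vowels /o/ and /a/, so it voices to [g]. /t/ is a voiceless stop between vowels /a/ and /o/, so it voices to [d]. /zokaobhatoohtug/ → zogaobhadoohtug.
Rule 4 (final devoicing): /g/ is a voiced stop in word-final position, so it devoices to [k]. /zogaobhadoohtug/ → zogaobhadoohtuk.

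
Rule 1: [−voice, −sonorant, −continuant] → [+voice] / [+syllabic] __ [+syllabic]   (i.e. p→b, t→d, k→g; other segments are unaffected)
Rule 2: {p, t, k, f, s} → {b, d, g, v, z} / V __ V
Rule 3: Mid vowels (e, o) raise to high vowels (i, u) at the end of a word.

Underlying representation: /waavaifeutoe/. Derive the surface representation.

Rule 1 (intervocalic voicing): /t/ is a voiceless stop between vowels /u/ and /o/, so it voices to [d]. /waavaifeutoe/ → waavaifeudoe.
Rule 2 (intervocalic voicing): /f/ is a voiceless obstruent between vowels /i/ and /e/, so it voices to [v]. /waavaifeudoe/ → waavaiveudoe.
Rule 3 (final vowel raising): /e/ is a mid vowel in word-final position, so it raises to [i]. /waavaiveudoe/ → waavaiveudoi.

waavaiveudoi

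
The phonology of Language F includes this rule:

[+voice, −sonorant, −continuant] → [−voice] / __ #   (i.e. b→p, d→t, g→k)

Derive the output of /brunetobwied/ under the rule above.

/d/ is a voiced stop in word-final position, so it devoices to [t].
The other instances of /b/ do not occur in the required environment and remain unchanged.
Surface form: [brunetobwiet].

brunetobwiet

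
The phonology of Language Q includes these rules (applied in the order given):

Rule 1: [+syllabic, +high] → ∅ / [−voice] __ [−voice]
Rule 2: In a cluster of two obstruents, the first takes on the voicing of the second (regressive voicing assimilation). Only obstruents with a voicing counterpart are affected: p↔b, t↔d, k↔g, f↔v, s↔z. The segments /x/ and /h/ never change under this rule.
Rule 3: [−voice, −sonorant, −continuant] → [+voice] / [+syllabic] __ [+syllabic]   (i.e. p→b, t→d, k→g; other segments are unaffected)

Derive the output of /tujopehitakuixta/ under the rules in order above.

Rule 1 (high vowel syncope): /i/ is a high vowel flanked by voiceless consonants /h/ and /t/, so it deletes. /tujopehitakuixta/ → tujopehtakuixta.
Rule 2 (regressive voicing assimilation): no segment meets the environment; /tujopehtakuixta/ is unchanged.
Rule 3 (intervocalic voicing): /p/ is a voiceless stop between vowels /o/ and /e/, so it voices to [b]. /k/ is a voiceless stop between vowels /a/ and /u/, so it voices to [g]. /tujopehtakuixta/ → tujobehtaguixta.

tujobehtaguixta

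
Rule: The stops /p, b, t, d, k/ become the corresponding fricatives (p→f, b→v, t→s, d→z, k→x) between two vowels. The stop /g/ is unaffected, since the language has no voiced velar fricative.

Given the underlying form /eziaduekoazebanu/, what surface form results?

/d/ is a stop between vowels /a/ and /u/, so it spirantizes to the fricative [z].
/k/ is a stop between vowels /e/ and /o/, so it spirantizes to the fricative [x].
/b/ is a stop between vowels /e/ and /a/, so it spirantizes to the fricative [v].
Surface form: [eziazuexoazevanu].

eziazuexoazevanu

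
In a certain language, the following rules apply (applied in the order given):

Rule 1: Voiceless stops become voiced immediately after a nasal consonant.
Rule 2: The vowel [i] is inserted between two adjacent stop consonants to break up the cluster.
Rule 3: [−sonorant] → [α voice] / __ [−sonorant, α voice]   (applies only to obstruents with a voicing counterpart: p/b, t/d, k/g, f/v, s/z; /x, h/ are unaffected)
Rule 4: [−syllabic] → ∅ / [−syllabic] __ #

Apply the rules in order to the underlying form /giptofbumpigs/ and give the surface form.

Rule 1 (post-nasal voicing): /p/ is a voiceless stop immediately after the nasal /m/, so it voices to [b]. /giptofbumpigs/ → giptofbumbigs.
Rule 2 (stop-cluster i-epenthesis): /p/ and /t/ form a stop–stop cluster, so [i] is inserted between them. /giptofbumbigs/ → gipitofbumbigs.
Rule 3 (regressive voicing assimilation): /f/ precedes the voiced obstruent /b/, so it voices to [v] by assimilation. /g/ precedes the voiceless obstruent /s/, so it devoices to [k] by assimilation. /gipitofbumbigs/ → gipitovbumbiks.
Rule 4 (final cluster simplification): /s/ is the second consonant of a word-final cluster /ks/, so it deletes. /gipitovbumbiks/ → gipitovbumbik.

gipitovbumbik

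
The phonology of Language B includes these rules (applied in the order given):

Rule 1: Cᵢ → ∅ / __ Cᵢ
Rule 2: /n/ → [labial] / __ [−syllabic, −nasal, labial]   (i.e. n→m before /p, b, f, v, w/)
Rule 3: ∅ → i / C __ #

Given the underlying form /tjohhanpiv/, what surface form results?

tjohampivi

Rule 1 (degemination): /hh/ is a geminate; the first /h/ deletes. /tjohhanpiv/ → tjohanpiv.
Rule 2 (nasal place assimilation): /n/ precedes the labial consonant /p/, so it assimilates in place to [m]. /tjohanpiv/ → tjohampiv.
Rule 3 (final i-epenthesis): the form ends in the consonant /v/, so [i] is inserted word-finally. /tjohampiv/ → tjohampivi.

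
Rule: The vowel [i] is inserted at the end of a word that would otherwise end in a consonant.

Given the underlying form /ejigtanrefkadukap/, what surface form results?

the form ends in the consonant /p/, so [i] is inserted word-finally.
Surface form: [ejigtanrefkadukapi].

ejigtanrefkadukapi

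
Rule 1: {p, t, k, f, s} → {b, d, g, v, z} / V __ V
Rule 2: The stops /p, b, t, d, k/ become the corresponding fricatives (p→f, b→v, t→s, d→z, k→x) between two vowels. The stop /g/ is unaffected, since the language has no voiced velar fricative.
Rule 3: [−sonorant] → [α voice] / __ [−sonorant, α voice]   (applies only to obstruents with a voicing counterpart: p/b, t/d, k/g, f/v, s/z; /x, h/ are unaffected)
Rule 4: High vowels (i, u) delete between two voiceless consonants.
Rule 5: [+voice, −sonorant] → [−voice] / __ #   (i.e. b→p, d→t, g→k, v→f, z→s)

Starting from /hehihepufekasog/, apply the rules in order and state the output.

hehhevuvegazok

Rule 1 (intervocalic voicing): /p/ is a voiceless obstruent between vowels /e/ and /u/, so it voices to [b]. /f/ is a voiceless obstruent between vowels /u/ and /e/, so it voices to [v]. /k/ is a voiceless obstruent between vowels /e/ and /a/, so it voices to [g]. /s/ is a voiceless obstruent between vowels /a/ and /o/, so it voices to [z]. /hehihepufekasog/ → hehihebuvegazog.
Rule 2 (intervocalic spirantization): /b/ is a stop between vowels /e/ and /u/, so it spirantizes to the fricative [v]. /hehihebuvegazog/ → hehihevuvegazog.
Rule 3 (regressive voicing assimilation): no segment meets the environment; /hehihevuvegazog/ is unchanged.
Rule 4 (high vowel syncope): /i/ is a high vowel flanked by voiceless consonants /h/ and /h/, so it deletes. /hehihevuvegazog/ → hehhevuvegazog.
Rule 5 (final devoicing): /g/ is a voiced obstruent in word-final position, so it devoices to [k]. /hehhevuvegazog/ → hehhevuvegazok.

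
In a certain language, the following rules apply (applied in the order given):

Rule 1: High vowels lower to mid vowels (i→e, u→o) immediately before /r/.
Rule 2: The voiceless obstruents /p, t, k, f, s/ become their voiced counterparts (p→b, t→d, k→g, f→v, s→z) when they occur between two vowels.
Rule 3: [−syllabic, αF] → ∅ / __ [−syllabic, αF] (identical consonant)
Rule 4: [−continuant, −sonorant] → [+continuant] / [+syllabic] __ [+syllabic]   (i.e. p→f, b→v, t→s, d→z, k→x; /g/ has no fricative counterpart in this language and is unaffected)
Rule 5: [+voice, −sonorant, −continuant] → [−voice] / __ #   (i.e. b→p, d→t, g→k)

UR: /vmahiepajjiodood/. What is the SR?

Rule 1 (pre-rhotic lowering): no segment meets the environment; /vmahiepajjiodood/ is unchanged.
Rule 2 (intervocalic voicing): /p/ is a voiceless obstruent between vowels /e/ and /a/, so it voices to [b]. /vmahiepajjiodood/ → vmahiebajjiodood.
Rule 3 (degemination): /jj/ is a geminate; the first /j/ deletes. /vmahiebajjiodood/ → vmahiebajiodood.
Rule 4 (intervocalic spirantization): /b/ is a stop between vowels /e/ and /a/, so it spirantizes to the fricative [v]. /d/ is a stop between vowels /o/ and /o/, so it spirantizes to the fricative [z]. /vmahiebajiodood/ → vmahievajiozood.
Rule 5 (final devoicing): /d/ is a voiced stop in word-final position, so it devoices to [t]. /vmahievajiozood/ → vmahievajiozoot.

vmahievajiozoot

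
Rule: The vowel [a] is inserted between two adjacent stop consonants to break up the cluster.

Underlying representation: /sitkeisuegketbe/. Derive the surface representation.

sitakeisuegaketabe

/t/ and /k/ form a stop–stop cluster, so [a] is inserted between them.
/g/ and /k/ form a stop–stop cluster, so [a] is inserted between them.
/t/ and /b/ form a stop–stop cluster, so [a] is inserted between them.
Surface form: [sitakeisuegaketabe].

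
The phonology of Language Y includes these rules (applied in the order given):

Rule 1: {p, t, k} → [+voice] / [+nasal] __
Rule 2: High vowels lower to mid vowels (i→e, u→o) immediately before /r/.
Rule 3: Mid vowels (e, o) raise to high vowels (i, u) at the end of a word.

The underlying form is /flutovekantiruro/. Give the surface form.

Rule 1 (post-nasal voicing): /t/ is a voiceless stop immediately after the nasal /n/, so it voices to [d]. /flutovekantiruro/ → flutovekandiruro.
Rule 2 (pre-rhotic lowering): /i/ is a high vowel immediately before /r/, so it lowers to [e]. /u/ is a high vowel immediately before /r/, so it lowers to [o]. /flutovekandiruro/ → flutovekanderoro.
Rule 3 (final vowel raising): /o/ is a mid vowel in word-final position, so it raises to [u]. /flutovekanderoro/ → flutovekanderoru.

flutovekanderoru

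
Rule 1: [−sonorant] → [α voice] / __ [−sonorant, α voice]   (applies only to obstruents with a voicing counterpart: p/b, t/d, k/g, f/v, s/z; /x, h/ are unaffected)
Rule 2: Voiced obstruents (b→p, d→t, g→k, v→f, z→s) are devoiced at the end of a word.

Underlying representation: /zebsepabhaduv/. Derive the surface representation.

zepsepaphaduf

Rule 1 (regressive voicing assimilation): /b/ precedes the voiceless obstruent /s/, so it devoices to [p] by assimilation. /b/ precedes the voiceless obstruent /h/, so it devoices to [p] by assimilation. /zebsepabhaduv/ → zepsepaphaduv.
Rule 2 (final devoicing): /v/ is a voiced obstruent in word-final position, so it devoices to [f]. /zepsepaphaduv/ → zepsepaphaduf.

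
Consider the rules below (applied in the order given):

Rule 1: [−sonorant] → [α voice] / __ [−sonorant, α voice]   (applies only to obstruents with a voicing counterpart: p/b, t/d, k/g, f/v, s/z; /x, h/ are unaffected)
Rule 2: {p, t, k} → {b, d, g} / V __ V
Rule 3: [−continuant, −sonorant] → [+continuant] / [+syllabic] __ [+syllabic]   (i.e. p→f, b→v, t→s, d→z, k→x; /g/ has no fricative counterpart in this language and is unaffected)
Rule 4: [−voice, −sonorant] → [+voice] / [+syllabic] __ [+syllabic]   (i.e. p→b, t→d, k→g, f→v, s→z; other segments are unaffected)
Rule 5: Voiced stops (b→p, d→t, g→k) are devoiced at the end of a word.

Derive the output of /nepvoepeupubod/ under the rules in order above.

nebvoeveuvuvot

Rule 1 (regressive voicing assimilation): /p/ precedes the voiced obstruent /v/, so it voices to [b] by assimilation. /nepvoepeupubod/ → nebvoepeupubod.
Rule 2 (intervocalic voicing): /p/ is a voiceless stop between vowels /e/ and /e/, so it voices to [b]. /p/ is a voiceless stop between vowels /u/ and /u/, so it voices to [b]. /nebvoepeupubod/ → nebvoebeububod.
Rule 3 (intervocalic spirantization): /b/ is a stop between vowels /e/ and /e/, so it spirantizes to the fricative [v]. /b/ is a stop between vowels /u/ and /u/, so it spirantizes to the fricative [v]. /b/ is a stop between vowels /u/ and /o/, so it spirantizes to the fricative [v]. /nebvoebeububod/ → nebvoeveuvuvod.
Rule 4 (intervocalic voicing): no segment meets the environment; /nebvoeveuvuvod/ is unchanged.
Rule 5 (final devoicing): /d/ is a voiced stop in word-final position, so it devoices to [t]. /nebvoeveuvuvod/ → nebvoeveuvuvot.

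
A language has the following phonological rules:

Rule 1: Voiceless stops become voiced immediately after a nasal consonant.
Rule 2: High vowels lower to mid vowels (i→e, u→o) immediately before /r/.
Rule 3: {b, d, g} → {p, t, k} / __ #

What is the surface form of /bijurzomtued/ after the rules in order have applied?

bijorzomduet

Rule 1 (post-nasal voicing): /t/ is a voiceless stop immediately after the nasal /m/, so it voices to [d]. /bijurzomtued/ → bijurzomdued.
Rule 2 (pre-rhotic lowering): /u/ is a high vowel immediately before /r/, so it lowers to [o]. /bijurzomdued/ → bijorzomdued.
Rule 3 (final devoicing): /d/ is a voiced stop in word-final position, so it devoices to [t]. /bijorzomdued/ → bijorzomduet.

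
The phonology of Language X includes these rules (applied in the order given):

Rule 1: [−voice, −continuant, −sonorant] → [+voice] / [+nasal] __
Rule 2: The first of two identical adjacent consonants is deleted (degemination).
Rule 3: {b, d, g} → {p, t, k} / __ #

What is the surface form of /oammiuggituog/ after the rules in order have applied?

Rule 1 (post-nasal voicing): no segment meets the environment; /oammiuggituog/ is unchanged.
Rule 2 (degemination): /mm/ is a geminate; the first /m/ deletes. /gg/ is a geminate; the first /g/ deletes. /oammiuggituog/ → oamiugituog.
Rule 3 (final devoicing): /g/ is a voiced stop in word-final position, so it devoices to [k]. /oamiugituog/ → oamiugituok.

oamiugituok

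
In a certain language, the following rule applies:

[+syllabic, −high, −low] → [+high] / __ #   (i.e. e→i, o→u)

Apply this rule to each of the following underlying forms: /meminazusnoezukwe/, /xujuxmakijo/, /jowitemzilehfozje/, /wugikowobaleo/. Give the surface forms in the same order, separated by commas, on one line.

/meminazusnoezukwe/: /e/ is a mid vowel in word-final position, so it raises to [i]. → [meminazusnoezukwi].
/xujuxmakijo/: /o/ is a mid vowel in word-final position, so it raises to [u]. → [xujuxmakiju].
/jowitemzilehfozje/: /e/ is a mid vowel in word-final position, so it raises to [i]. → [jowitemzilehfozji].
/wugikowobaleo/: /o/ is a mid vowel in word-final position, so it raises to [u]. → [wugikowobaleu].

meminazusnoezukwi, xujuxmakiju, jowitemzilehfozji, wugikowobaleu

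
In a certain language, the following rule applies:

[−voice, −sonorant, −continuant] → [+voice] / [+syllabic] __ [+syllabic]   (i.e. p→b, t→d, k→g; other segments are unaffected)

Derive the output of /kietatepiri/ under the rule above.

kiedadebiri

/t/ is a voiceless stop between vowels /e/ and /a/, so it voices to [d].
/t/ is a voiceless stop between vowels /a/ and /e/, so it voices to [d].
/p/ is a voiceless stop between vowels /e/ and /i/, so it voices to [b].
The other instance of /k/ does not occur in the required environment and remains unchanged.
Surface form: [kiedadebiri].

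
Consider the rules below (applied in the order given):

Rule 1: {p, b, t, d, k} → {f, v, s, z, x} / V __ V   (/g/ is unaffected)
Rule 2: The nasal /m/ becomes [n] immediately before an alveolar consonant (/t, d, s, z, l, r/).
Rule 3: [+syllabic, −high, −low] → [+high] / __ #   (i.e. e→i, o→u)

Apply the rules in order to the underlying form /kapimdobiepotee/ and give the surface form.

kafindoviefosei

Rule 1 (intervocalic spirantization): /p/ is a stop between vowels /a/ and /i/, so it spirantizes to the fricative [f]. /b/ is a stop between vowels /o/ and /i/, so it spirantizes to the fricative [v]. /p/ is a stop between vowels /e/ and /o/, so it spirantizes to the fricative [f]. /t/ is a stop between vowels /o/ and /e/, so it spirantizes to the fricative [s]. /kapimdobiepotee/ → kafimdoviefosee.
Rule 2 (nasal place assimilation): /m/ precedes the alveolar consonant /d/, so it assimilates in place to [n]. /kafimdoviefosee/ → kafindoviefosee.
Rule 3 (final vowel raising): /e/ is a mid vowel in word-final position, so it raises to [i]. /kafindoviefosee/ → kafindoviefosei.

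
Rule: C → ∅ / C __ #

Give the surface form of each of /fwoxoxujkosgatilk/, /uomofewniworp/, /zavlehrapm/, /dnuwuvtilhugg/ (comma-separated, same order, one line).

/fwoxoxujkosgatilk/: /k/ is the second consonant of a word-final cluster /lk/, so it deletes. → [fwoxoxujkosgatil].
/uomofewniworp/: /p/ is the second consonant of a word-final cluster /rp/, so it deletes. → [uomofewniwor].
/zavlehrapm/: /m/ is the second consonant of a word-final cluster /pm/, so it deletes. → [zavlehrap].
/dnuwuvtilhugg/: /g/ is the second consonant of a word-final cluster /gg/, so it deletes. → [dnuwuvtilhug].

fwoxoxujkosgatil, uomofewniwor, zavlehrap, dnuwuvtilhug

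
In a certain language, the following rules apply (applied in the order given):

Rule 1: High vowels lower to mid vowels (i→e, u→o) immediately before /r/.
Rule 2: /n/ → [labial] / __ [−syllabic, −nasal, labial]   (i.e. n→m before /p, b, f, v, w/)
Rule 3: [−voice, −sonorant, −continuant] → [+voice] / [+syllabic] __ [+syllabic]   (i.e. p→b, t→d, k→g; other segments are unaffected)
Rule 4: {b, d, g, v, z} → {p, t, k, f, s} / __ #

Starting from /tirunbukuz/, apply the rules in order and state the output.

Rule 1 (pre-rhotic lowering): /i/ is a high vowel immediately before /r/, so it lowers to [e]. /tirunbukuz/ → terunbukuz.
Rule 2 (nasal place assimilation): /n/ precedes the labial consonant /b/, so it assimilates in place to [m]. /terunbukuz/ → terumbukuz.
Rule 3 (intervocalic voicing): /k/ is a voiceless stop between vowels /u/ and /u/, so it voices to [g]. /terumbukuz/ → terumbuguz.
Rule 4 (final devoicing): /z/ is a voiced obstruent in word-final position, so it devoices to [s]. /terumbuguz/ → terumbugus.

terumbugus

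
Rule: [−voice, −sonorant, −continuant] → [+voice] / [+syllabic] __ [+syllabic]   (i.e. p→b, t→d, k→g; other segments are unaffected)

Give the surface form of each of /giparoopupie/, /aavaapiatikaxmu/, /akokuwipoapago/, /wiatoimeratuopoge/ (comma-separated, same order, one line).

/giparoopupie/: /p/ is a voiceless stop between vowels /i/ and /a/, so it voices to [b]. /p/ is a voiceless stop between vowels /o/ and /u/, so it voices to [b]. /p/ is a voiceless stop between vowels /u/ and /i/, so it voices to [b]. → [gibaroobubie].
/aavaapiatikaxmu/: /p/ is a voiceless stop between vowels /a/ and /i/, so it voices to [b]. /t/ is a voiceless stop between vowels /a/ and /i/, so it voices to [d]. /k/ is a voiceless stop between vowels /i/ and /a/, so it voices to [g]. → [aavaabiadigaxmu].
/akokuwipoapago/: /k/ is a voiceless stop between vowels /a/ and /o/, so it voices to [g]. /k/ is a voiceless stop between vowels /o/ and /u/, so it voices to [g]. /p/ is a voiceless stop between vowels /i/ and /o/, so it voices to [b]. /p/ is a voiceless stop between vowels /a/ and /a/, so it voices to [b]. → [agoguwiboabago].
/wiatoimeratuopoge/: /t/ is a voiceless stop between vowels /a/ and /o/, so it voices to [d]. /t/ is a voiceless stop between vowels /a/ and /u/, so it voices to [d]. /p/ is a voiceless stop between vowels /o/ and /o/, so it voices to [b]. → [wiadoimeraduoboge].

gibaroobubie, aavaabiadigaxmu, agoguwiboabago, wiadoimeraduoboge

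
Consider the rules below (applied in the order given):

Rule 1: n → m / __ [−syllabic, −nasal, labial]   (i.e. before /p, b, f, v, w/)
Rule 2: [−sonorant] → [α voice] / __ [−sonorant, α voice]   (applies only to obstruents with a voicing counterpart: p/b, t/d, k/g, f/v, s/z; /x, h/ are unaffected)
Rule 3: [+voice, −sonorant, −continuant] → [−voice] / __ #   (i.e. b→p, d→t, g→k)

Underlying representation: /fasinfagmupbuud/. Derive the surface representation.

fasimfagmubbuut

Rule 1 (nasal place assimilation): /n/ precedes the labial consonant /f/, so it assimilates in place to [m]. /fasinfagmupbuud/ → fasimfagmupbuud.
Rule 2 (regressive voicing assimilation): /p/ precedes the voiced obstruent /b/, so it voices to [b] by assimilation. /fasimfagmupbuud/ → fasimfagmubbuud.
Rule 3 (final devoicing): /d/ is a voiced stop in word-final position, so it devoices to [t]. /fasimfagmubbuud/ → fasimfagmubbuut.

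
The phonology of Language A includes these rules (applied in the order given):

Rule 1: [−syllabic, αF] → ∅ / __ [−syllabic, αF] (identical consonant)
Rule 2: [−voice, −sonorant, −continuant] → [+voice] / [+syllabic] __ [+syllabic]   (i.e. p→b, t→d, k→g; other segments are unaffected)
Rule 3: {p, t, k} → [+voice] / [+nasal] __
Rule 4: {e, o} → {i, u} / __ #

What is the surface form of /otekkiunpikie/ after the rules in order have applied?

Rule 1 (degemination): /kk/ is a geminate; the first /k/ deletes. /otekkiunpikie/ → otekiunpikie.
Rule 2 (intervocalic voicing): /t/ is a voiceless stop between vowels /o/ and /e/, so it voices to [d]. /k/ is a voiceless stop between vowels /e/ and /i/, so it voices to [g]. /k/ is a voiceless stop between vowels /i/ and /i/, so it voices to [g]. /otekiunpikie/ → odegiunpigie.
Rule 3 (post-nasal voicing): /p/ is a voiceless stop immediately after the nasal /n/, so it voices to [b]. /odegiunpigie/ → odegiunbigie.
Rule 4 (final vowel raising): /e/ is a mid vowel in word-final position, so it raises to [i]. /odegiunbigie/ → odegiunbigii.

odegiunbigii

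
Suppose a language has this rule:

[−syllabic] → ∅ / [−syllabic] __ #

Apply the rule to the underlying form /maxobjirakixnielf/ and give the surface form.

/f/ is the second consonant of a word-final cluster /lf/, so it deletes.
The other instances of /m/, /x/, /b/, /j/, /r/, /k/, /n/, /l/ do not occur in the required environment and remain unchanged.
Surface form: [maxobjirakixniel].

maxobjirakixniel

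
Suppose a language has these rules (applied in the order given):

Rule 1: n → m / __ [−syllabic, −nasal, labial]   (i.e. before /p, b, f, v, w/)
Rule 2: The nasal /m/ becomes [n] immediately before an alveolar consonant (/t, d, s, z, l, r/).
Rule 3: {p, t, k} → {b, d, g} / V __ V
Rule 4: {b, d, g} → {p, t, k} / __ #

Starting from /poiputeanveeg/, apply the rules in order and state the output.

poibudeamveek

Rule 1 (nasal place assimilation): /n/ precedes the labial consonant /v/, so it assimilates in place to [m]. /poiputeanveeg/ → poiputeamveeg.
Rule 2 (nasal place assimilation): no segment meets the environment; /poiputeamveeg/ is unchanged.
Rule 3 (intervocalic voicing): /p/ is a voiceless stop between vowels /i/ and /u/, so it voices to [b]. /t/ is a voiceless stop between vowels /u/ and /e/, so it voices to [d]. /poiputeamveeg/ → poibudeamveeg.
Rule 4 (final devoicing): /g/ is a voiced stop in word-final position, so it devoices to [k]. /poibudeamveeg/ → poibudeamveek.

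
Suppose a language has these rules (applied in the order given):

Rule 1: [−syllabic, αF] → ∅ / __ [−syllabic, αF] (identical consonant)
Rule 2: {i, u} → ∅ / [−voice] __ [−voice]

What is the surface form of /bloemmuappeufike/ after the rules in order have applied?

Rule 1 (degemination): /mm/ is a geminate; the first /m/ deletes. /pp/ is a geminate; the first /p/ deletes. /bloemmuappeufike/ → bloemuapeufike.
Rule 2 (high vowel syncope): /i/ is a high vowel flanked by voiceless consonants /f/ and /k/, so it deletes. /bloemuapeufike/ → bloemuapeufke.

bloemuapeufke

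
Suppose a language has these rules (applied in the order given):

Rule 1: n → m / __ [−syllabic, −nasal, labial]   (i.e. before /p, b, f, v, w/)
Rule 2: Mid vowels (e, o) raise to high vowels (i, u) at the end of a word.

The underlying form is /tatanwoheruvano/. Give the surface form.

tatamwoheruvanu

Rule 1 (nasal place assimilation): /n/ precedes the labial consonant /w/, so it assimilates in place to [m]. /tatanwoheruvano/ → tatamwoheruvano.
Rule 2 (final vowel raising): /o/ is a mid vowel in word-final position, so it raises to [u]. /tatamwoheruvano/ → tatamwoheruvanu.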